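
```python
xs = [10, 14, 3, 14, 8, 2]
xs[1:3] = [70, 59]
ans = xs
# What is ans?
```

xs starts as [10, 14, 3, 14, 8, 2] (length 6). The slice xs[1:3] covers indices [1, 2] with values [14, 3]. Replacing that slice with [70, 59] (same length) produces [10, 70, 59, 14, 8, 2].

[10, 70, 59, 14, 8, 2]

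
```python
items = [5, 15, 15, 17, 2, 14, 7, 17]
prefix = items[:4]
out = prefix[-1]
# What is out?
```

items has length 8. The slice items[:4] selects indices [0, 1, 2, 3] (0->5, 1->15, 2->15, 3->17), giving [5, 15, 15, 17]. So prefix = [5, 15, 15, 17]. Then prefix[-1] = 17.

17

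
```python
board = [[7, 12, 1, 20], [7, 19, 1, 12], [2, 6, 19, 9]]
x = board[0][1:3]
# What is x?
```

board[0] = [7, 12, 1, 20]. board[0] has length 4. The slice board[0][1:3] selects indices [1, 2] (1->12, 2->1), giving [12, 1].

[12, 1]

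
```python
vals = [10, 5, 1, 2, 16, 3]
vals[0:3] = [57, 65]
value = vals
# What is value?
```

vals starts as [10, 5, 1, 2, 16, 3] (length 6). The slice vals[0:3] covers indices [0, 1, 2] with values [10, 5, 1]. Replacing that slice with [57, 65] (different length) produces [57, 65, 2, 16, 3].

[57, 65, 2, 16, 3]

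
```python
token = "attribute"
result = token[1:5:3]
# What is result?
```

token has length 9. The slice token[1:5:3] selects indices [1, 4] (1->'t', 4->'i'), giving 'ti'.

'ti'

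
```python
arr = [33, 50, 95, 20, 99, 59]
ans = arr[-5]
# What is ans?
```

arr has length 6. Negative index -5 maps to positive index 6 + (-5) = 1. arr[1] = 50.

50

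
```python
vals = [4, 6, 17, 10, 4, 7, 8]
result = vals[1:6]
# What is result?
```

vals has length 7. The slice vals[1:6] selects indices [1, 2, 3, 4, 5] (1->6, 2->17, 3->10, 4->4, 5->7), giving [6, 17, 10, 4, 7].

[6, 17, 10, 4, 7]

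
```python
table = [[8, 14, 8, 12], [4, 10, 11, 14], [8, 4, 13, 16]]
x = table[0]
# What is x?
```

table has 3 rows. Row 0 is [8, 14, 8, 12].

[8, 14, 8, 12]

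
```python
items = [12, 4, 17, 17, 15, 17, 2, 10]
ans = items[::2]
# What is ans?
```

items has length 8. The slice items[::2] selects indices [0, 2, 4, 6] (0->12, 2->17, 4->15, 6->2), giving [12, 17, 15, 2].

[12, 17, 15, 2]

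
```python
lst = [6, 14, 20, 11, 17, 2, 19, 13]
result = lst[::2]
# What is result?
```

lst has length 8. The slice lst[::2] selects indices [0, 2, 4, 6] (0->6, 2->20, 4->17, 6->19), giving [6, 20, 17, 19].

[6, 20, 17, 19]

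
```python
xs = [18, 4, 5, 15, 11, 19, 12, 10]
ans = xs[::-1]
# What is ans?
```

xs has length 8. The slice xs[::-1] selects indices [7, 6, 5, 4, 3, 2, 1, 0] (7->10, 6->12, 5->19, 4->11, 3->15, 2->5, 1->4, 0->18), giving [10, 12, 19, 11, 15, 5, 4, 18].

[10, 12, 19, 11, 15, 5, 4, 18]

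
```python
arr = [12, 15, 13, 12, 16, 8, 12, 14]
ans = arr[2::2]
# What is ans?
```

arr has length 8. The slice arr[2::2] selects indices [2, 4, 6] (2->13, 4->16, 6->12), giving [13, 16, 12].

[13, 16, 12]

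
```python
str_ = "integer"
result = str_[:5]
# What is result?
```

str_ has length 7. The slice str_[:5] selects indices [0, 1, 2, 3, 4] (0->'i', 1->'n', 2->'t', 3->'e', 4->'g'), giving 'integ'.

'integ'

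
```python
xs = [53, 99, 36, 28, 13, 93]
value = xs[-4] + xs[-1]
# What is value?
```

xs has length 6. Negative index -4 maps to positive index 6 + (-4) = 2. xs[2] = 36.
xs has length 6. Negative index -1 maps to positive index 6 + (-1) = 5. xs[5] = 93.
Sum: 36 + 93 = 129.

129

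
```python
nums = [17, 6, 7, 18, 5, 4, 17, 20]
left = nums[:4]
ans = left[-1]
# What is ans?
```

nums has length 8. The slice nums[:4] selects indices [0, 1, 2, 3] (0->17, 1->6, 2->7, 3->18), giving [17, 6, 7, 18]. So left = [17, 6, 7, 18]. Then left[-1] = 18.

18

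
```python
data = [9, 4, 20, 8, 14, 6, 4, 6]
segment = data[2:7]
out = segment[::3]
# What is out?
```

data has length 8. The slice data[2:7] selects indices [2, 3, 4, 5, 6] (2->20, 3->8, 4->14, 5->6, 6->4), giving [20, 8, 14, 6, 4]. So segment = [20, 8, 14, 6, 4]. segment has length 5. The slice segment[::3] selects indices [0, 3] (0->20, 3->6), giving [20, 6].

[20, 6]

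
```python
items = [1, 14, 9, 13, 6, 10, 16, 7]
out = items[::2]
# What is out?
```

items has length 8. The slice items[::2] selects indices [0, 2, 4, 6] (0->1, 2->9, 4->6, 6->16), giving [1, 9, 6, 16].

[1, 9, 6, 16]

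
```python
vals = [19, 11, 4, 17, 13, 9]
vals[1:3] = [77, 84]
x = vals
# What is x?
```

vals starts as [19, 11, 4, 17, 13, 9] (length 6). The slice vals[1:3] covers indices [1, 2] with values [11, 4]. Replacing that slice with [77, 84] (same length) produces [19, 77, 84, 17, 13, 9].

[19, 77, 84, 17, 13, 9]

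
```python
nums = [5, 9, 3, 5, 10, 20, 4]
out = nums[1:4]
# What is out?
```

nums has length 7. The slice nums[1:4] selects indices [1, 2, 3] (1->9, 2->3, 3->5), giving [9, 3, 5].

[9, 3, 5]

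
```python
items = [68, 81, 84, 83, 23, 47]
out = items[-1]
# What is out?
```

items has length 6. Negative index -1 maps to positive index 6 + (-1) = 5. items[5] = 47.

47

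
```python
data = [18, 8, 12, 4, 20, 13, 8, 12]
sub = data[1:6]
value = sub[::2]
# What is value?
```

data has length 8. The slice data[1:6] selects indices [1, 2, 3, 4, 5] (1->8, 2->12, 3->4, 4->20, 5->13), giving [8, 12, 4, 20, 13]. So sub = [8, 12, 4, 20, 13]. sub has length 5. The slice sub[::2] selects indices [0, 2, 4] (0->8, 2->4, 4->13), giving [8, 4, 13].

[8, 4, 13]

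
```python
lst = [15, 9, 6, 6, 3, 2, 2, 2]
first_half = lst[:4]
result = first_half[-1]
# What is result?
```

lst has length 8. The slice lst[:4] selects indices [0, 1, 2, 3] (0->15, 1->9, 2->6, 3->6), giving [15, 9, 6, 6]. So first_half = [15, 9, 6, 6]. Then first_half[-1] = 6.

6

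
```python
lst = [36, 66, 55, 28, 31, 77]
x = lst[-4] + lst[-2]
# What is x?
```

lst has length 6. Negative index -4 maps to positive index 6 + (-4) = 2. lst[2] = 55.
lst has length 6. Negative index -2 maps to positive index 6 + (-2) = 4. lst[4] = 31.
Sum: 55 + 31 = 86.

86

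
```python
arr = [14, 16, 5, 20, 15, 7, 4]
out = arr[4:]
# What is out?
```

arr has length 7. The slice arr[4:] selects indices [4, 5, 6] (4->15, 5->7, 6->4), giving [15, 7, 4].

[15, 7, 4]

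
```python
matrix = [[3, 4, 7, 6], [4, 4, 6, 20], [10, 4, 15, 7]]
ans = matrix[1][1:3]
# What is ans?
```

matrix[1] = [4, 4, 6, 20]. matrix[1] has length 4. The slice matrix[1][1:3] selects indices [1, 2] (1->4, 2->6), giving [4, 6].

[4, 6]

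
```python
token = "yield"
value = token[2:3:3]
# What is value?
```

token has length 5. The slice token[2:3:3] selects indices [2] (2->'e'), giving 'e'.

'e'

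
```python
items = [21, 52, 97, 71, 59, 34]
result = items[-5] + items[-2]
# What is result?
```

items has length 6. Negative index -5 maps to positive index 6 + (-5) = 1. items[1] = 52.
items has length 6. Negative index -2 maps to positive index 6 + (-2) = 4. items[4] = 59.
Sum: 52 + 59 = 111.

111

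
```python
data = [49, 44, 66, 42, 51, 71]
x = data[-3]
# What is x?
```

data has length 6. Negative index -3 maps to positive index 6 + (-3) = 3. data[3] = 42.

42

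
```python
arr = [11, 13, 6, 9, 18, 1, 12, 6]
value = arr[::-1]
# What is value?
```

arr has length 8. The slice arr[::-1] selects indices [7, 6, 5, 4, 3, 2, 1, 0] (7->6, 6->12, 5->1, 4->18, 3->9, 2->6, 1->13, 0->11), giving [6, 12, 1, 18, 9, 6, 13, 11].

[6, 12, 1, 18, 9, 6, 13, 11]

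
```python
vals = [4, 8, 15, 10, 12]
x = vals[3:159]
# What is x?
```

vals has length 5. The slice vals[3:159] selects indices [3, 4] (3->10, 4->12), giving [10, 12].

[10, 12]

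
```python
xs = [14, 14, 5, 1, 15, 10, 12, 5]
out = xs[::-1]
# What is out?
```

xs has length 8. The slice xs[::-1] selects indices [7, 6, 5, 4, 3, 2, 1, 0] (7->5, 6->12, 5->10, 4->15, 3->1, 2->5, 1->14, 0->14), giving [5, 12, 10, 15, 1, 5, 14, 14].

[5, 12, 10, 15, 1, 5, 14, 14]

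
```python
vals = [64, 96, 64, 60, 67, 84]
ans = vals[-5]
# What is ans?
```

vals has length 6. Negative index -5 maps to positive index 6 + (-5) = 1. vals[1] = 96.

96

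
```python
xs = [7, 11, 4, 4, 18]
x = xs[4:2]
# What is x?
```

xs has length 5. The slice xs[4:2] resolves to an empty index range, so the result is [].

[]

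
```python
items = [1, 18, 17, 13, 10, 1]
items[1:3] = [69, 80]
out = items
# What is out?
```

items starts as [1, 18, 17, 13, 10, 1] (length 6). The slice items[1:3] covers indices [1, 2] with values [18, 17]. Replacing that slice with [69, 80] (same length) produces [1, 69, 80, 13, 10, 1].

[1, 69, 80, 13, 10, 1]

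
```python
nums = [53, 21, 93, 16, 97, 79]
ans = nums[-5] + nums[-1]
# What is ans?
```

nums has length 6. Negative index -5 maps to positive index 6 + (-5) = 1. nums[1] = 21.
nums has length 6. Negative index -1 maps to positive index 6 + (-1) = 5. nums[5] = 79.
Sum: 21 + 79 = 100.

100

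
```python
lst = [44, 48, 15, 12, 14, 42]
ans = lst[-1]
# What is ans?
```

lst has length 6. Negative index -1 maps to positive index 6 + (-1) = 5. lst[5] = 42.

42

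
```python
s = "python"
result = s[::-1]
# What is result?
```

s has length 6. The slice s[::-1] selects indices [5, 4, 3, 2, 1, 0] (5->'n', 4->'o', 3->'h', 2->'t', 1->'y', 0->'p'), giving 'nohtyp'.

'nohtyp'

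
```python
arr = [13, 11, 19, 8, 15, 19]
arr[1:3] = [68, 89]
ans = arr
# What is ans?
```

arr starts as [13, 11, 19, 8, 15, 19] (length 6). The slice arr[1:3] covers indices [1, 2] with values [11, 19]. Replacing that slice with [68, 89] (same length) produces [13, 68, 89, 8, 15, 19].

[13, 68, 89, 8, 15, 19]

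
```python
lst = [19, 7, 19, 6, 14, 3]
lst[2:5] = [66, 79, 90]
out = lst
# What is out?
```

lst starts as [19, 7, 19, 6, 14, 3] (length 6). The slice lst[2:5] covers indices [2, 3, 4] with values [19, 6, 14]. Replacing that slice with [66, 79, 90] (same length) produces [19, 7, 66, 79, 90, 3].

[19, 7, 66, 79, 90, 3]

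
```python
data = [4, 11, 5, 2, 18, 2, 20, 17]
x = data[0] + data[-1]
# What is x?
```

data has length 8. data[0] = 4.
data has length 8. Negative index -1 maps to positive index 8 + (-1) = 7. data[7] = 17.
Sum: 4 + 17 = 21.

21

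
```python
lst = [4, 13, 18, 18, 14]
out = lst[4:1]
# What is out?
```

lst has length 5. The slice lst[4:1] resolves to an empty index range, so the result is [].

[]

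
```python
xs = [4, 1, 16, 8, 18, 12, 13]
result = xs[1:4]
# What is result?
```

xs has length 7. The slice xs[1:4] selects indices [1, 2, 3] (1->1, 2->16, 3->8), giving [1, 16, 8].

[1, 16, 8]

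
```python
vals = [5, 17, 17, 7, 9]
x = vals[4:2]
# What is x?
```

vals has length 5. The slice vals[4:2] resolves to an empty index range, so the result is [].

[]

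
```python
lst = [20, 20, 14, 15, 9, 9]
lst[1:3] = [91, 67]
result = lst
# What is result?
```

lst starts as [20, 20, 14, 15, 9, 9] (length 6). The slice lst[1:3] covers indices [1, 2] with values [20, 14]. Replacing that slice with [91, 67] (same length) produces [20, 91, 67, 15, 9, 9].

[20, 91, 67, 15, 9, 9]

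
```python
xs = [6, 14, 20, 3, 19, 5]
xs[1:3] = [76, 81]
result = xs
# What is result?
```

xs starts as [6, 14, 20, 3, 19, 5] (length 6). The slice xs[1:3] covers indices [1, 2] with values [14, 20]. Replacing that slice with [76, 81] (same length) produces [6, 76, 81, 3, 19, 5].

[6, 76, 81, 3, 19, 5]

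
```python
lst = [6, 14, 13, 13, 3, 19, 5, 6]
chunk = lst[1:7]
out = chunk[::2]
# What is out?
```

lst has length 8. The slice lst[1:7] selects indices [1, 2, 3, 4, 5, 6] (1->14, 2->13, 3->13, 4->3, 5->19, 6->5), giving [14, 13, 13, 3, 19, 5]. So chunk = [14, 13, 13, 3, 19, 5]. chunk has length 6. The slice chunk[::2] selects indices [0, 2, 4] (0->14, 2->13, 4->19), giving [14, 13, 19].

[14, 13, 19]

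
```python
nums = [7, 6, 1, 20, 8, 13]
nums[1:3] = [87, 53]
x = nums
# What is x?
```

nums starts as [7, 6, 1, 20, 8, 13] (length 6). The slice nums[1:3] covers indices [1, 2] with values [6, 1]. Replacing that slice with [87, 53] (same length) produces [7, 87, 53, 20, 8, 13].

[7, 87, 53, 20, 8, 13]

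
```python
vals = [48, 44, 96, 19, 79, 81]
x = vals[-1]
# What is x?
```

vals has length 6. Negative index -1 maps to positive index 6 + (-1) = 5. vals[5] = 81.

81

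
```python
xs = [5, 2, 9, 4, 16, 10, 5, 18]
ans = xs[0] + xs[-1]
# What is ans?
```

xs has length 8. xs[0] = 5.
xs has length 8. Negative index -1 maps to positive index 8 + (-1) = 7. xs[7] = 18.
Sum: 5 + 18 = 23.

23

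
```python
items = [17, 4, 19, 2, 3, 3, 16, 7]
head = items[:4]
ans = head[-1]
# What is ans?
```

items has length 8. The slice items[:4] selects indices [0, 1, 2, 3] (0->17, 1->4, 2->19, 3->2), giving [17, 4, 19, 2]. So head = [17, 4, 19, 2]. Then head[-1] = 2.

2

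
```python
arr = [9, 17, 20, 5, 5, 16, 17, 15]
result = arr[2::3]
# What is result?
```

arr has length 8. The slice arr[2::3] selects indices [2, 5] (2->20, 5->16), giving [20, 16].

[20, 16]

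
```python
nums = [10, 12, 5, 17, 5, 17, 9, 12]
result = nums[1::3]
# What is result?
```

nums has length 8. The slice nums[1::3] selects indices [1, 4, 7] (1->12, 4->5, 7->12), giving [12, 5, 12].

[12, 5, 12]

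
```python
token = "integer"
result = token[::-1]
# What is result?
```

token has length 7. The slice token[::-1] selects indices [6, 5, 4, 3, 2, 1, 0] (6->'r', 5->'e', 4->'g', 3->'e', 2->'t', 1->'n', 0->'i'), giving 'regetni'.

'regetni'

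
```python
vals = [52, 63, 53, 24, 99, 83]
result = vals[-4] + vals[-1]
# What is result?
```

vals has length 6. Negative index -4 maps to positive index 6 + (-4) = 2. vals[2] = 53.
vals has length 6. Negative index -1 maps to positive index 6 + (-1) = 5. vals[5] = 83.
Sum: 53 + 83 = 136.

136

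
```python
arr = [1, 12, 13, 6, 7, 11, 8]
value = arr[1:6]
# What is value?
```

arr has length 7. The slice arr[1:6] selects indices [1, 2, 3, 4, 5] (1->12, 2->13, 3->6, 4->7, 5->11), giving [12, 13, 6, 7, 11].

[12, 13, 6, 7, 11]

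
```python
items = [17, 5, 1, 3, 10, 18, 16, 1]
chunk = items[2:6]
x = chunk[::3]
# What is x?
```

items has length 8. The slice items[2:6] selects indices [2, 3, 4, 5] (2->1, 3->3, 4->10, 5->18), giving [1, 3, 10, 18]. So chunk = [1, 3, 10, 18]. chunk has length 4. The slice chunk[::3] selects indices [0, 3] (0->1, 3->18), giving [1, 18].

[1, 18]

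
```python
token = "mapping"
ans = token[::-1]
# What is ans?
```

token has length 7. The slice token[::-1] selects indices [6, 5, 4, 3, 2, 1, 0] (6->'g', 5->'n', 4->'i', 3->'p', 2->'p', 1->'a', 0->'m'), giving 'gnippam'.

'gnippam'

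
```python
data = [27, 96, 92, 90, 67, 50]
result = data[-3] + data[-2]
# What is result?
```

data has length 6. Negative index -3 maps to positive index 6 + (-3) = 3. data[3] = 90.
data has length 6. Negative index -2 maps to positive index 6 + (-2) = 4. data[4] = 67.
Sum: 90 + 67 = 157.

157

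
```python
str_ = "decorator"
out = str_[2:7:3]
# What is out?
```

str_ has length 9. The slice str_[2:7:3] selects indices [2, 5] (2->'c', 5->'a'), giving 'ca'.

'ca'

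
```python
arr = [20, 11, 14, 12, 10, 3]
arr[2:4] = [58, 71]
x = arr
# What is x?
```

arr starts as [20, 11, 14, 12, 10, 3] (length 6). The slice arr[2:4] covers indices [2, 3] with values [14, 12]. Replacing that slice with [58, 71] (same length) produces [20, 11, 58, 71, 10, 3].

[20, 11, 58, 71, 10, 3]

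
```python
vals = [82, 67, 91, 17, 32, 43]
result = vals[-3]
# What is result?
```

vals has length 6. Negative index -3 maps to positive index 6 + (-3) = 3. vals[3] = 17.

17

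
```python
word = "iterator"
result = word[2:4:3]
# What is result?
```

word has length 8. The slice word[2:4:3] selects indices [2] (2->'e'), giving 'e'.

'e'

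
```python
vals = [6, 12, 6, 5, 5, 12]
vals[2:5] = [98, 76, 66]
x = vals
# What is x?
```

vals starts as [6, 12, 6, 5, 5, 12] (length 6). The slice vals[2:5] covers indices [2, 3, 4] with values [6, 5, 5]. Replacing that slice with [98, 76, 66] (same length) produces [6, 12, 98, 76, 66, 12].

[6, 12, 98, 76, 66, 12]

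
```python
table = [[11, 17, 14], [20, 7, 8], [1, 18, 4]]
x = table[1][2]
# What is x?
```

table[1] = [20, 7, 8]. Taking column 2 of that row yields 8.

8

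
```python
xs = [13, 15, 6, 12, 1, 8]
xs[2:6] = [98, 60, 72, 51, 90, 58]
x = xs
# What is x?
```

xs starts as [13, 15, 6, 12, 1, 8] (length 6). The slice xs[2:6] covers indices [2, 3, 4, 5] with values [6, 12, 1, 8]. Replacing that slice with [98, 60, 72, 51, 90, 58] (different length) produces [13, 15, 98, 60, 72, 51, 90, 58].

[13, 15, 98, 60, 72, 51, 90, 58]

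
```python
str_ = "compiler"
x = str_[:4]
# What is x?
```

str_ has length 8. The slice str_[:4] selects indices [0, 1, 2, 3] (0->'c', 1->'o', 2->'m', 3->'p'), giving 'comp'.

'comp'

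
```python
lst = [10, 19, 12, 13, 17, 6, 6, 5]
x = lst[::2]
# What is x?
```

lst has length 8. The slice lst[::2] selects indices [0, 2, 4, 6] (0->10, 2->12, 4->17, 6->6), giving [10, 12, 17, 6].

[10, 12, 17, 6]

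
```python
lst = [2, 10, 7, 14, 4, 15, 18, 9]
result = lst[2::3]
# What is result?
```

lst has length 8. The slice lst[2::3] selects indices [2, 5] (2->7, 5->15), giving [7, 15].

[7, 15]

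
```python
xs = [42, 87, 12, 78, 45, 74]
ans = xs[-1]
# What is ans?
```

xs has length 6. Negative index -1 maps to positive index 6 + (-1) = 5. xs[5] = 74.

74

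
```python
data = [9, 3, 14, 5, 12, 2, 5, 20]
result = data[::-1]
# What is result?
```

data has length 8. The slice data[::-1] selects indices [7, 6, 5, 4, 3, 2, 1, 0] (7->20, 6->5, 5->2, 4->12, 3->5, 2->14, 1->3, 0->9), giving [20, 5, 2, 12, 5, 14, 3, 9].

[20, 5, 2, 12, 5, 14, 3, 9]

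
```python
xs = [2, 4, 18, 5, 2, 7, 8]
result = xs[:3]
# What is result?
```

xs has length 7. The slice xs[:3] selects indices [0, 1, 2] (0->2, 1->4, 2->18), giving [2, 4, 18].

[2, 4, 18]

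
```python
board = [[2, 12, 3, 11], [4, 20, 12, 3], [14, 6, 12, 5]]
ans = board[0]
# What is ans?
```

board has 3 rows. Row 0 is [2, 12, 3, 11].

[2, 12, 3, 11]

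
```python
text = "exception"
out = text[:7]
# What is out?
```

text has length 9. The slice text[:7] selects indices [0, 1, 2, 3, 4, 5, 6] (0->'e', 1->'x', 2->'c', 3->'e', 4->'p', 5->'t', 6->'i'), giving 'excepti'.

'excepti'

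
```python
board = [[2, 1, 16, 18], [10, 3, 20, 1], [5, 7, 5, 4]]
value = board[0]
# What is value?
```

board has 3 rows. Row 0 is [2, 1, 16, 18].

[2, 1, 16, 18]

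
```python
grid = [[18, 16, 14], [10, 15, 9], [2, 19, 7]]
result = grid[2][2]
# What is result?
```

grid[2] = [2, 19, 7]. Taking column 2 of that row yields 7.

7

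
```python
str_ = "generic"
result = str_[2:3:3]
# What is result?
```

str_ has length 7. The slice str_[2:3:3] selects indices [2] (2->'n'), giving 'n'.

'n'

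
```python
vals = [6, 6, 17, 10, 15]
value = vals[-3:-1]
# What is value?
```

vals has length 5. The slice vals[-3:-1] selects indices [2, 3] (2->17, 3->10), giving [17, 10].

[17, 10]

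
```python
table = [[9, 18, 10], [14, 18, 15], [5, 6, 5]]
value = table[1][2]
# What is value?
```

table[1] = [14, 18, 15]. Taking column 2 of that row yields 15.

15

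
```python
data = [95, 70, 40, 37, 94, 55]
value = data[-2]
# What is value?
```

data has length 6. Negative index -2 maps to positive index 6 + (-2) = 4. data[4] = 94.

94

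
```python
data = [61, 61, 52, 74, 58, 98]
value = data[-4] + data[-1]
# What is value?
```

data has length 6. Negative index -4 maps to positive index 6 + (-4) = 2. data[2] = 52.
data has length 6. Negative index -1 maps to positive index 6 + (-1) = 5. data[5] = 98.
Sum: 52 + 98 = 150.

150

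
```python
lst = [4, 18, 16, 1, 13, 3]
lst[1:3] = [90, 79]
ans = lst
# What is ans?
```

lst starts as [4, 18, 16, 1, 13, 3] (length 6). The slice lst[1:3] covers indices [1, 2] with values [18, 16]. Replacing that slice with [90, 79] (same length) produces [4, 90, 79, 1, 13, 3].

[4, 90, 79, 1, 13, 3]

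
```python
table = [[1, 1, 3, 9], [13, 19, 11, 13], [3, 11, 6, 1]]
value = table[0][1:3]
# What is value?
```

table[0] = [1, 1, 3, 9]. table[0] has length 4. The slice table[0][1:3] selects indices [1, 2] (1->1, 2->3), giving [1, 3].

[1, 3]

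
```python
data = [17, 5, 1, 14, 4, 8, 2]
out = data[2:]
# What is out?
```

data has length 7. The slice data[2:] selects indices [2, 3, 4, 5, 6] (2->1, 3->14, 4->4, 5->8, 6->2), giving [1, 14, 4, 8, 2].

[1, 14, 4, 8, 2]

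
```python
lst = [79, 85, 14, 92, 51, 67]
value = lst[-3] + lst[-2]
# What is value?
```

lst has length 6. Negative index -3 maps to positive index 6 + (-3) = 3. lst[3] = 92.
lst has length 6. Negative index -2 maps to positive index 6 + (-2) = 4. lst[4] = 51.
Sum: 92 + 51 = 143.

143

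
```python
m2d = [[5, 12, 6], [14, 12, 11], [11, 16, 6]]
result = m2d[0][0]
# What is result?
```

m2d[0] = [5, 12, 6]. Taking column 0 of that row yields 5.

5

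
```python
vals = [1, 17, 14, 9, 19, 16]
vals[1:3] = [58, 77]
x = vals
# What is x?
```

vals starts as [1, 17, 14, 9, 19, 16] (length 6). The slice vals[1:3] covers indices [1, 2] with values [17, 14]. Replacing that slice with [58, 77] (same length) produces [1, 58, 77, 9, 19, 16].

[1, 58, 77, 9, 19, 16]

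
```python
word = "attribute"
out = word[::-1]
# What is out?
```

word has length 9. The slice word[::-1] selects indices [8, 7, 6, 5, 4, 3, 2, 1, 0] (8->'e', 7->'t', 6->'u', 5->'b', 4->'i', 3->'r', 2->'t', 1->'t', 0->'a'), giving 'etubirtta'.

'etubirtta'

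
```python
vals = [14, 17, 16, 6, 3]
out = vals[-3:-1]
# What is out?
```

vals has length 5. The slice vals[-3:-1] selects indices [2, 3] (2->16, 3->6), giving [16, 6].

[16, 6]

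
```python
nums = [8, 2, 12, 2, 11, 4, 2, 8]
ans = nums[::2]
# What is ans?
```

nums has length 8. The slice nums[::2] selects indices [0, 2, 4, 6] (0->8, 2->12, 4->11, 6->2), giving [8, 12, 11, 2].

[8, 12, 11, 2]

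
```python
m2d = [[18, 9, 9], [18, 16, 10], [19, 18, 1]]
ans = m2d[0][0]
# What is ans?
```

m2d[0] = [18, 9, 9]. Taking column 0 of that row yields 18.

18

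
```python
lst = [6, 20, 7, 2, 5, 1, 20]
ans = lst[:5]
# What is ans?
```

lst has length 7. The slice lst[:5] selects indices [0, 1, 2, 3, 4] (0->6, 1->20, 2->7, 3->2, 4->5), giving [6, 20, 7, 2, 5].

[6, 20, 7, 2, 5]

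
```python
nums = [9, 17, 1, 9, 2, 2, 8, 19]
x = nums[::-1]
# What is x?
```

nums has length 8. The slice nums[::-1] selects indices [7, 6, 5, 4, 3, 2, 1, 0] (7->19, 6->8, 5->2, 4->2, 3->9, 2->1, 1->17, 0->9), giving [19, 8, 2, 2, 9, 1, 17, 9].

[19, 8, 2, 2, 9, 1, 17, 9]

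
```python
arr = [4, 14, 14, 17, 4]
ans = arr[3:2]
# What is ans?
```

arr has length 5. The slice arr[3:2] resolves to an empty index range, so the result is [].

[]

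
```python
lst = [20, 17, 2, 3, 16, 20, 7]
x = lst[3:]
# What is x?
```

lst has length 7. The slice lst[3:] selects indices [3, 4, 5, 6] (3->3, 4->16, 5->20, 6->7), giving [3, 16, 20, 7].

[3, 16, 20, 7]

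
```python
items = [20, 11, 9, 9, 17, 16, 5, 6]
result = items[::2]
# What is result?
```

items has length 8. The slice items[::2] selects indices [0, 2, 4, 6] (0->20, 2->9, 4->17, 6->5), giving [20, 9, 17, 5].

[20, 9, 17, 5]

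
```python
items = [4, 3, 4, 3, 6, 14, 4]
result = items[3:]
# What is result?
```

items has length 7. The slice items[3:] selects indices [3, 4, 5, 6] (3->3, 4->6, 5->14, 6->4), giving [3, 6, 14, 4].

[3, 6, 14, 4]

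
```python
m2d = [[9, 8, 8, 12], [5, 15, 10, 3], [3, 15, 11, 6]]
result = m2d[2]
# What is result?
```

m2d has 3 rows. Row 2 is [3, 15, 11, 6].

[3, 15, 11, 6]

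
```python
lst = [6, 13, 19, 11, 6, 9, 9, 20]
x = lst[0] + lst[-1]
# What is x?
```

lst has length 8. lst[0] = 6.
lst has length 8. Negative index -1 maps to positive index 8 + (-1) = 7. lst[7] = 20.
Sum: 6 + 20 = 26.

26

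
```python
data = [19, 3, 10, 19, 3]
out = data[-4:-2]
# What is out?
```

data has length 5. The slice data[-4:-2] selects indices [1, 2] (1->3, 2->10), giving [3, 10].

[3, 10]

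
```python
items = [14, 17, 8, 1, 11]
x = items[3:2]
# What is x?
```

items has length 5. The slice items[3:2] resolves to an empty index range, so the result is [].

[]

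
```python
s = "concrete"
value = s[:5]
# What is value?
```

s has length 8. The slice s[:5] selects indices [0, 1, 2, 3, 4] (0->'c', 1->'o', 2->'n', 3->'c', 4->'r'), giving 'concr'.

'concr'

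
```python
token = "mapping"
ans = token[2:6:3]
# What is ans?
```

token has length 7. The slice token[2:6:3] selects indices [2, 5] (2->'p', 5->'n'), giving 'pn'.

'pn'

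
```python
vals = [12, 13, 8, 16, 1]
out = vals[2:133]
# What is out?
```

vals has length 5. The slice vals[2:133] selects indices [2, 3, 4] (2->8, 3->16, 4->1), giving [8, 16, 1].

[8, 16, 1]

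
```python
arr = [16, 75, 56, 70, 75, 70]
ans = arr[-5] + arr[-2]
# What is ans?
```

arr has length 6. Negative index -5 maps to positive index 6 + (-5) = 1. arr[1] = 75.
arr has length 6. Negative index -2 maps to positive index 6 + (-2) = 4. arr[4] = 75.
Sum: 75 + 75 = 150.

150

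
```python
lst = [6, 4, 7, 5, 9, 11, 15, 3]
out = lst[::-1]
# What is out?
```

lst has length 8. The slice lst[::-1] selects indices [7, 6, 5, 4, 3, 2, 1, 0] (7->3, 6->15, 5->11, 4->9, 3->5, 2->7, 1->4, 0->6), giving [3, 15, 11, 9, 5, 7, 4, 6].

[3, 15, 11, 9, 5, 7, 4, 6]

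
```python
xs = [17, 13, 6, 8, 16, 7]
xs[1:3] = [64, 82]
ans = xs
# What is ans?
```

xs starts as [17, 13, 6, 8, 16, 7] (length 6). The slice xs[1:3] covers indices [1, 2] with values [13, 6]. Replacing that slice with [64, 82] (same length) produces [17, 64, 82, 8, 16, 7].

[17, 64, 82, 8, 16, 7]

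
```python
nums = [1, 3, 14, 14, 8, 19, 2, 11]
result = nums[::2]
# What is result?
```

nums has length 8. The slice nums[::2] selects indices [0, 2, 4, 6] (0->1, 2->14, 4->8, 6->2), giving [1, 14, 8, 2].

[1, 14, 8, 2]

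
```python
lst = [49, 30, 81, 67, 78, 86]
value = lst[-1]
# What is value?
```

lst has length 6. Negative index -1 maps to positive index 6 + (-1) = 5. lst[5] = 86.

86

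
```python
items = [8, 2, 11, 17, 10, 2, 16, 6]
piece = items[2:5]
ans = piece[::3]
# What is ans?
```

items has length 8. The slice items[2:5] selects indices [2, 3, 4] (2->11, 3->17, 4->10), giving [11, 17, 10]. So piece = [11, 17, 10]. piece has length 3. The slice piece[::3] selects indices [0] (0->11), giving [11].

[11]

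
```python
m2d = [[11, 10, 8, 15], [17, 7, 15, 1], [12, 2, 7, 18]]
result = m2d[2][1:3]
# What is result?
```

m2d[2] = [12, 2, 7, 18]. m2d[2] has length 4. The slice m2d[2][1:3] selects indices [1, 2] (1->2, 2->7), giving [2, 7].

[2, 7]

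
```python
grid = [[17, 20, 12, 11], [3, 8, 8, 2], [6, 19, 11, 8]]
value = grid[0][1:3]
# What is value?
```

grid[0] = [17, 20, 12, 11]. grid[0] has length 4. The slice grid[0][1:3] selects indices [1, 2] (1->20, 2->12), giving [20, 12].

[20, 12]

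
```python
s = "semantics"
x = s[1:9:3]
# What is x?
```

s has length 9. The slice s[1:9:3] selects indices [1, 4, 7] (1->'e', 4->'n', 7->'c'), giving 'enc'.

'enc'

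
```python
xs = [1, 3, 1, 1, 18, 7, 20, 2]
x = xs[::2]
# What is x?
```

xs has length 8. The slice xs[::2] selects indices [0, 2, 4, 6] (0->1, 2->1, 4->18, 6->20), giving [1, 1, 18, 20].

[1, 1, 18, 20]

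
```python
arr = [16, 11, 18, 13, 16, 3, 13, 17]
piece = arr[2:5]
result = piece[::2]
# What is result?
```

arr has length 8. The slice arr[2:5] selects indices [2, 3, 4] (2->18, 3->13, 4->16), giving [18, 13, 16]. So piece = [18, 13, 16]. piece has length 3. The slice piece[::2] selects indices [0, 2] (0->18, 2->16), giving [18, 16].

[18, 16]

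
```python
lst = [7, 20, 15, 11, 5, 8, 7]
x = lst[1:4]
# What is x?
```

lst has length 7. The slice lst[1:4] selects indices [1, 2, 3] (1->20, 2->15, 3->11), giving [20, 15, 11].

[20, 15, 11]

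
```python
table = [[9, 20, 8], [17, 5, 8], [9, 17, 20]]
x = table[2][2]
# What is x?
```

table[2] = [9, 17, 20]. Taking column 2 of that row yields 20.

20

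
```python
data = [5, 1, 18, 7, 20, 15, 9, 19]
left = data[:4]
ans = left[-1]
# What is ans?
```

data has length 8. The slice data[:4] selects indices [0, 1, 2, 3] (0->5, 1->1, 2->18, 3->7), giving [5, 1, 18, 7]. So left = [5, 1, 18, 7]. Then left[-1] = 7.

7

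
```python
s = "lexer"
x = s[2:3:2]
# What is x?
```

s has length 5. The slice s[2:3:2] selects indices [2] (2->'x'), giving 'x'.

'x'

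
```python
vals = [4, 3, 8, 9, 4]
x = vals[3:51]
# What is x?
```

vals has length 5. The slice vals[3:51] selects indices [3, 4] (3->9, 4->4), giving [9, 4].

[9, 4]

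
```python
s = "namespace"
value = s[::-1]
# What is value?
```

s has length 9. The slice s[::-1] selects indices [8, 7, 6, 5, 4, 3, 2, 1, 0] (8->'e', 7->'c', 6->'a', 5->'p', 4->'s', 3->'e', 2->'m', 1->'a', 0->'n'), giving 'ecapseman'.

'ecapseman'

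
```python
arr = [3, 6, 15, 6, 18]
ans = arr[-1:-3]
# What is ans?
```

arr has length 5. The slice arr[-1:-3] resolves to an empty index range, so the result is [].

[]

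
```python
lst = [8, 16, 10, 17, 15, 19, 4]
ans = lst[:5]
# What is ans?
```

lst has length 7. The slice lst[:5] selects indices [0, 1, 2, 3, 4] (0->8, 1->16, 2->10, 3->17, 4->15), giving [8, 16, 10, 17, 15].

[8, 16, 10, 17, 15]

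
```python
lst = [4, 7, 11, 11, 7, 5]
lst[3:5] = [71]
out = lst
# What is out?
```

lst starts as [4, 7, 11, 11, 7, 5] (length 6). The slice lst[3:5] covers indices [3, 4] with values [11, 7]. Replacing that slice with [71] (different length) produces [4, 7, 11, 71, 5].

[4, 7, 11, 71, 5]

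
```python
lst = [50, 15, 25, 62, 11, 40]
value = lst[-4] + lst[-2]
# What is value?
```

lst has length 6. Negative index -4 maps to positive index 6 + (-4) = 2. lst[2] = 25.
lst has length 6. Negative index -2 maps to positive index 6 + (-2) = 4. lst[4] = 11.
Sum: 25 + 11 = 36.

36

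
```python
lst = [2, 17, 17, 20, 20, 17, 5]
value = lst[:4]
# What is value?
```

lst has length 7. The slice lst[:4] selects indices [0, 1, 2, 3] (0->2, 1->17, 2->17, 3->20), giving [2, 17, 17, 20].

[2, 17, 17, 20]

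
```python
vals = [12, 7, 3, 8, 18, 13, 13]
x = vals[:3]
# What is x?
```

vals has length 7. The slice vals[:3] selects indices [0, 1, 2] (0->12, 1->7, 2->3), giving [12, 7, 3].

[12, 7, 3]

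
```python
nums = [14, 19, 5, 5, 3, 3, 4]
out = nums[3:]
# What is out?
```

nums has length 7. The slice nums[3:] selects indices [3, 4, 5, 6] (3->5, 4->3, 5->3, 6->4), giving [5, 3, 3, 4].

[5, 3, 3, 4]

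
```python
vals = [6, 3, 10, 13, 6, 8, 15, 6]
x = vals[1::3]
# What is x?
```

vals has length 8. The slice vals[1::3] selects indices [1, 4, 7] (1->3, 4->6, 7->6), giving [3, 6, 6].

[3, 6, 6]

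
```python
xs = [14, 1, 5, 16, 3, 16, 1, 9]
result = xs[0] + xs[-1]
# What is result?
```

xs has length 8. xs[0] = 14.
xs has length 8. Negative index -1 maps to positive index 8 + (-1) = 7. xs[7] = 9.
Sum: 14 + 9 = 23.

23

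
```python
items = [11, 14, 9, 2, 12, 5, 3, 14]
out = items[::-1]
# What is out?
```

items has length 8. The slice items[::-1] selects indices [7, 6, 5, 4, 3, 2, 1, 0] (7->14, 6->3, 5->5, 4->12, 3->2, 2->9, 1->14, 0->11), giving [14, 3, 5, 12, 2, 9, 14, 11].

[14, 3, 5, 12, 2, 9, 14, 11]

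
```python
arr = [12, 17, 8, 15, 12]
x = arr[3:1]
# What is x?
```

arr has length 5. The slice arr[3:1] resolves to an empty index range, so the result is [].

[]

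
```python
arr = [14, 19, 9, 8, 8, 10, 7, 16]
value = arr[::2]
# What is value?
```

arr has length 8. The slice arr[::2] selects indices [0, 2, 4, 6] (0->14, 2->9, 4->8, 6->7), giving [14, 9, 8, 7].

[14, 9, 8, 7]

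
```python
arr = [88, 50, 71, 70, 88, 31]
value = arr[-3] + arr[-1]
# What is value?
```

arr has length 6. Negative index -3 maps to positive index 6 + (-3) = 3. arr[3] = 70.
arr has length 6. Negative index -1 maps to positive index 6 + (-1) = 5. arr[5] = 31.
Sum: 70 + 31 = 101.

101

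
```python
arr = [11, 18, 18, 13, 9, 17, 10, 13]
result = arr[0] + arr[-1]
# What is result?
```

arr has length 8. arr[0] = 11.
arr has length 8. Negative index -1 maps to positive index 8 + (-1) = 7. arr[7] = 13.
Sum: 11 + 13 = 24.

24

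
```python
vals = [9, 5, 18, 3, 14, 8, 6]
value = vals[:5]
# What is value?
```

vals has length 7. The slice vals[:5] selects indices [0, 1, 2, 3, 4] (0->9, 1->5, 2->18, 3->3, 4->14), giving [9, 5, 18, 3, 14].

[9, 5, 18, 3, 14]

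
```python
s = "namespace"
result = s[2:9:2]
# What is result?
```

s has length 9. The slice s[2:9:2] selects indices [2, 4, 6, 8] (2->'m', 4->'s', 6->'a', 8->'e'), giving 'msae'.

'msae'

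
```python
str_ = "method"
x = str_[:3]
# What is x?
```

str_ has length 6. The slice str_[:3] selects indices [0, 1, 2] (0->'m', 1->'e', 2->'t'), giving 'met'.

'met'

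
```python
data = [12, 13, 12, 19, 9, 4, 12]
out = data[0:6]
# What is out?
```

data has length 7. The slice data[0:6] selects indices [0, 1, 2, 3, 4, 5] (0->12, 1->13, 2->12, 3->19, 4->9, 5->4), giving [12, 13, 12, 19, 9, 4].

[12, 13, 12, 19, 9, 4]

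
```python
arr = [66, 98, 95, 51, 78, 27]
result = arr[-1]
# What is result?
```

arr has length 6. Negative index -1 maps to positive index 6 + (-1) = 5. arr[5] = 27.

27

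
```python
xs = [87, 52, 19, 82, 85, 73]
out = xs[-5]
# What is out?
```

xs has length 6. Negative index -5 maps to positive index 6 + (-5) = 1. xs[1] = 52.

52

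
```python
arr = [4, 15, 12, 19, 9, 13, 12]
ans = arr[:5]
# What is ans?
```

arr has length 7. The slice arr[:5] selects indices [0, 1, 2, 3, 4] (0->4, 1->15, 2->12, 3->19, 4->9), giving [4, 15, 12, 19, 9].

[4, 15, 12, 19, 9]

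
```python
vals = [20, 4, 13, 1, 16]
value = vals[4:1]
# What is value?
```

vals has length 5. The slice vals[4:1] resolves to an empty index range, so the result is [].

[]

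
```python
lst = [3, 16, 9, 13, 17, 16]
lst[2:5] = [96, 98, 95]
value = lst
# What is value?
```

lst starts as [3, 16, 9, 13, 17, 16] (length 6). The slice lst[2:5] covers indices [2, 3, 4] with values [9, 13, 17]. Replacing that slice with [96, 98, 95] (same length) produces [3, 16, 96, 98, 95, 16].

[3, 16, 96, 98, 95, 16]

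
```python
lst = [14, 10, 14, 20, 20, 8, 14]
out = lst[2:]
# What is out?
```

lst has length 7. The slice lst[2:] selects indices [2, 3, 4, 5, 6] (2->14, 3->20, 4->20, 5->8, 6->14), giving [14, 20, 20, 8, 14].

[14, 20, 20, 8, 14]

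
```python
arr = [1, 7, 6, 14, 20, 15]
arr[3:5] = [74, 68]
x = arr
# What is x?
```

arr starts as [1, 7, 6, 14, 20, 15] (length 6). The slice arr[3:5] covers indices [3, 4] with values [14, 20]. Replacing that slice with [74, 68] (same length) produces [1, 7, 6, 74, 68, 15].

[1, 7, 6, 74, 68, 15]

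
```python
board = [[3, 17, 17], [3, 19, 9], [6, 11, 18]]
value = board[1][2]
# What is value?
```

board[1] = [3, 19, 9]. Taking column 2 of that row yields 9.

9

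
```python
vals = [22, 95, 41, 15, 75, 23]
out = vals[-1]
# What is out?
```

vals has length 6. Negative index -1 maps to positive index 6 + (-1) = 5. vals[5] = 23.

23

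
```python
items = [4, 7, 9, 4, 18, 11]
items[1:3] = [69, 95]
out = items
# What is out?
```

items starts as [4, 7, 9, 4, 18, 11] (length 6). The slice items[1:3] covers indices [1, 2] with values [7, 9]. Replacing that slice with [69, 95] (same length) produces [4, 69, 95, 4, 18, 11].

[4, 69, 95, 4, 18, 11]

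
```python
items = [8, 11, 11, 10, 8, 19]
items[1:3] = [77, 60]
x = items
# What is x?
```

items starts as [8, 11, 11, 10, 8, 19] (length 6). The slice items[1:3] covers indices [1, 2] with values [11, 11]. Replacing that slice with [77, 60] (same length) produces [8, 77, 60, 10, 8, 19].

[8, 77, 60, 10, 8, 19]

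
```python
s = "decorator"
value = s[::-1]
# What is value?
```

s has length 9. The slice s[::-1] selects indices [8, 7, 6, 5, 4, 3, 2, 1, 0] (8->'r', 7->'o', 6->'t', 5->'a', 4->'r', 3->'o', 2->'c', 1->'e', 0->'d'), giving 'rotaroced'.

'rotaroced'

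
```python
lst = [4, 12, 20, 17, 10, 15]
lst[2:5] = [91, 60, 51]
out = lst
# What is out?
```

lst starts as [4, 12, 20, 17, 10, 15] (length 6). The slice lst[2:5] covers indices [2, 3, 4] with values [20, 17, 10]. Replacing that slice with [91, 60, 51] (same length) produces [4, 12, 91, 60, 51, 15].

[4, 12, 91, 60, 51, 15]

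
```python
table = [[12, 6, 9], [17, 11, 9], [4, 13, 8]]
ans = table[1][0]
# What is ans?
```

table[1] = [17, 11, 9]. Taking column 0 of that row yields 17.

17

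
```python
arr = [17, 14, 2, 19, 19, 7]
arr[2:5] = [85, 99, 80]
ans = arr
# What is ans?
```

arr starts as [17, 14, 2, 19, 19, 7] (length 6). The slice arr[2:5] covers indices [2, 3, 4] with values [2, 19, 19]. Replacing that slice with [85, 99, 80] (same length) produces [17, 14, 85, 99, 80, 7].

[17, 14, 85, 99, 80, 7]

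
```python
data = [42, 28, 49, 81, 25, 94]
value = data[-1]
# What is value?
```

data has length 6. Negative index -1 maps to positive index 6 + (-1) = 5. data[5] = 94.

94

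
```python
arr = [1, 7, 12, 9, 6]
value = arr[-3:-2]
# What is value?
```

arr has length 5. The slice arr[-3:-2] selects indices [2] (2->12), giving [12].

[12]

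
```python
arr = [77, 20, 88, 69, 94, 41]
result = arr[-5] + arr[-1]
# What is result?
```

arr has length 6. Negative index -5 maps to positive index 6 + (-5) = 1. arr[1] = 20.
arr has length 6. Negative index -1 maps to positive index 6 + (-1) = 5. arr[5] = 41.
Sum: 20 + 41 = 61.

61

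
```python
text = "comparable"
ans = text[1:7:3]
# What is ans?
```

text has length 10. The slice text[1:7:3] selects indices [1, 4] (1->'o', 4->'a'), giving 'oa'.

'oa'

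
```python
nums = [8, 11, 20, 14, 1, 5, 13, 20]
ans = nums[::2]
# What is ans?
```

nums has length 8. The slice nums[::2] selects indices [0, 2, 4, 6] (0->8, 2->20, 4->1, 6->13), giving [8, 20, 1, 13].

[8, 20, 1, 13]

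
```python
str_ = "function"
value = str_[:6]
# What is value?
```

str_ has length 8. The slice str_[:6] selects indices [0, 1, 2, 3, 4, 5] (0->'f', 1->'u', 2->'n', 3->'c', 4->'t', 5->'i'), giving 'functi'.

'functi'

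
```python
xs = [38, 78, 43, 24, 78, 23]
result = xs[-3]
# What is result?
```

xs has length 6. Negative index -3 maps to positive index 6 + (-3) = 3. xs[3] = 24.

24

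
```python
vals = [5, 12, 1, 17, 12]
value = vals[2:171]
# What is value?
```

vals has length 5. The slice vals[2:171] selects indices [2, 3, 4] (2->1, 3->17, 4->12), giving [1, 17, 12].

[1, 17, 12]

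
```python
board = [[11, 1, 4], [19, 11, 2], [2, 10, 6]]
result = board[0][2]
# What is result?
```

board[0] = [11, 1, 4]. Taking column 2 of that row yields 4.

4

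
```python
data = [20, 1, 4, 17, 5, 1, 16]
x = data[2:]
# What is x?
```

data has length 7. The slice data[2:] selects indices [2, 3, 4, 5, 6] (2->4, 3->17, 4->5, 5->1, 6->16), giving [4, 17, 5, 1, 16].

[4, 17, 5, 1, 16]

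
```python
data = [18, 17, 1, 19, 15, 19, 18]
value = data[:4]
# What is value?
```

data has length 7. The slice data[:4] selects indices [0, 1, 2, 3] (0->18, 1->17, 2->1, 3->19), giving [18, 17, 1, 19].

[18, 17, 1, 19]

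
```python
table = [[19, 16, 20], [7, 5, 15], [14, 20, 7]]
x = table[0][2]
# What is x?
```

table[0] = [19, 16, 20]. Taking column 2 of that row yields 20.

20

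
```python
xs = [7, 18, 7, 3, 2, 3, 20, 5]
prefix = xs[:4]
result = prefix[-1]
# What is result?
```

xs has length 8. The slice xs[:4] selects indices [0, 1, 2, 3] (0->7, 1->18, 2->7, 3->3), giving [7, 18, 7, 3]. So prefix = [7, 18, 7, 3]. Then prefix[-1] = 3.

3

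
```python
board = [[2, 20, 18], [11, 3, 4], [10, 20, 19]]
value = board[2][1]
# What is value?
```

board[2] = [10, 20, 19]. Taking column 1 of that row yields 20.

20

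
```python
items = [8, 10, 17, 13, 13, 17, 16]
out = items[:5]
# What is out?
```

items has length 7. The slice items[:5] selects indices [0, 1, 2, 3, 4] (0->8, 1->10, 2->17, 3->13, 4->13), giving [8, 10, 17, 13, 13].

[8, 10, 17, 13, 13]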